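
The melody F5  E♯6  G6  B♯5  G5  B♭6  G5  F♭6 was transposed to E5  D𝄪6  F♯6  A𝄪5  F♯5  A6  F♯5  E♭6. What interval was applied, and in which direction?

From F5 to E5 is 2 letter names — a second of some quality.
E5 to F5 is 1 semitone, which makes it a minor second; the second version is lower, so the direction is down.
Checking another pair — Fb6 → Eb6 — gives the same interval.

down a minor second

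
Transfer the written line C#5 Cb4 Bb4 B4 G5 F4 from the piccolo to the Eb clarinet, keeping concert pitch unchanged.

First find concert pitch: the piccolo sounds a perfect octave above written, so C#5 Cb4 Bb4 B4 G5 F4 sounds C#6 Cb5 Bb5 B5 G6 F5.
Then write for Eb clarinet: it sounds a minor third above written, so the part must be a minor third below concert.
C#6 → A#5
Cb5 → Ab4
Bb5 → G5
B5 → G#5
G6 → E6
F5 → D5

A#5 Ab4 G5 G#5 E6 D5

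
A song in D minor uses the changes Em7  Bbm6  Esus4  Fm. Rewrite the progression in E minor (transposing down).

F#m7 Cm6 F#sus4 Gm

D minor down to E minor is a minor seventh; each chord root moves by that interval while the quality stays the same.
Em7: root E down a minor seventh → F#, giving F#m7.
Bbm6: root Bb down a minor seventh → C, giving Cm6.
Esus4: root E down a minor seventh → F#, giving F#sus4.
Fm: root F down a minor seventh → G, giving Gm.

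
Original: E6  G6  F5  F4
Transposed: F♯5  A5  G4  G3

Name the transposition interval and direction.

From E6 to F#5 is 7 letter names — a seventh of some quality.
F#5 to E6 is 10 semitones, which makes it a minor seventh; the second version is lower, so the direction is down.
Checking another pair — F4 → G3 — gives the same interval.

down a minor seventh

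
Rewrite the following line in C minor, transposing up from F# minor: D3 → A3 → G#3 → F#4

Ab3 Eb4 D4 C5

F# minor to C minor up is a diminished fifth, so every note moves up by that interval.
D3 gives Ab3
A3 gives Eb4
G#3 gives D4
F#4 gives C5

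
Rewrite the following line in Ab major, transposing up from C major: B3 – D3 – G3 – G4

From C up to Ab is a minor sixth; apply that to each pitch.
B3 to G4
D3 to Bb3
G3 to Eb4
G4 to Eb5

G4 Bb3 Eb4 Eb5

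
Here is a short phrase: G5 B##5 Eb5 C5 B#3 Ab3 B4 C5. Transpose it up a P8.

G6 B##6 Eb6 C6 B#4 Ab4 B5 C6

G5: an octave up reaches G, and 12 semitones makes it G6.
A perfect octave up from B##5 gives B##6.
Eb5: an octave up reaches E, and 12 semitones makes it Eb6.
A perfect octave up from C5 gives C6.
B#3: an octave up reaches B, and 12 semitones makes it B#4.
Ab3 up a perfect octave is Ab4.
B4: an octave up reaches B, and 12 semitones makes it B5.
A perfect octave up from C5 gives C6.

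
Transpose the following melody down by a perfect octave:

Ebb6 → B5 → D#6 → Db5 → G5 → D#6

Ebb5 B4 D#5 Db4 G4 D#5

Ebb6: an octave down reaches E, and 12 semitones makes it Ebb5.
B5 down a perfect octave is B4.
D#6: an octave down reaches D, and 12 semitones makes it D#5.
Db5 down a perfect octave is Db4.
A perfect octave down from G5 gives G4.
A perfect octave down from D#6 gives D#5.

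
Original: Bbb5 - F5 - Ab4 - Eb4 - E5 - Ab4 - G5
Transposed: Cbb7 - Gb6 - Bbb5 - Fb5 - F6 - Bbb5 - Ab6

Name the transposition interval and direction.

up a minor ninth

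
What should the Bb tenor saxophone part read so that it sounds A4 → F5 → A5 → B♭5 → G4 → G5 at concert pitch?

Written C4 sounds as Bb2 on the Bb tenor saxophone, so concert pitches are written a major ninth up.
A4 gives B5
F5 gives G6
A5 gives B6
Bb5 gives C7
G4 gives A5
G5 gives A6

B5 G6 B6 C7 A5 A6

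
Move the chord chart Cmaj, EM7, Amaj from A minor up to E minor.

A minor up to E minor is a perfect fifth; each chord root moves by that interval while the quality stays the same.
Cmaj: root C up a perfect fifth → G, giving Gmaj.
EM7: root E up a perfect fifth → B, giving BM7.
Amaj: root A up a perfect fifth → E, giving Emaj.

Gmaj BM7 Emaj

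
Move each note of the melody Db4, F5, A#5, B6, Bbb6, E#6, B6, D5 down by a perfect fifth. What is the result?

Db4 down a perfect fifth is Gb3.
F5: a fifth down reaches B, and 7 semitones makes it Bb4.
A perfect fifth down from A#5 gives D#5.
A perfect fifth down from B6 gives E6.
A perfect fifth down from Bbb6 gives Ebb6.
E#6: a fifth down reaches A, and 7 semitones makes it A#5.
A perfect fifth down from B6 gives E6.
D5: a fifth down reaches G, and 7 semitones makes it G4.

Gb3 Bb4 D#5 E6 Ebb6 A#5 E6 G4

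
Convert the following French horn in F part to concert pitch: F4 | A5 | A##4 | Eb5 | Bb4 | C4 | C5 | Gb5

Bb3 D5 D##4 Ab4 Eb4 F3 F4 Cb5

The French horn in F sounds a perfect fifth below written, so transpose each written note down a perfect fifth.
F4 gives Bb3
A5 gives D5
A##4 gives D##4
Eb5 gives Ab4
Bb4 gives Eb4
C4 gives F3
C5 gives F4
Gb5 gives Cb5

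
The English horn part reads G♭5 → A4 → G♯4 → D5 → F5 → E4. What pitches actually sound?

The English horn sounds a perfect fifth below written, so transpose each written note down a perfect fifth.
Gb5 to Cb5
A4 to D4
G#4 to C#4
D5 to G4
F5 to Bb4
E4 to A3

Cb5 D4 C#4 G4 Bb4 A3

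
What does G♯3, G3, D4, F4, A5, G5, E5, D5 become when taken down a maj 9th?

F#2 F2 C3 Eb3 G4 F4 D4 C4

G#3 to F#2
G3 to F2
D4 to C3
F4 to Eb3
A5 to G4
G5 to F4
E5 to D4
D5 to C4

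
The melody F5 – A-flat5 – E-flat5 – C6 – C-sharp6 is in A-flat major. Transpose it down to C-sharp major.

From A-flat down to C-sharp is a diminished sixth; apply that to each pitch.
F5 -> A#4
Ab5 -> C#5
Eb5 -> G#4
C6 -> E#5
C#6 -> E##5

A#4 C#5 G#4 E#5 E##5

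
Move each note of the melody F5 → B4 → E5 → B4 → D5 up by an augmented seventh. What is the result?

F5 gives E#6
B4 gives A##5
E5 gives D##6
B4 gives A##5
D5 gives C##6

E#6 A##5 D##6 A##5 C##6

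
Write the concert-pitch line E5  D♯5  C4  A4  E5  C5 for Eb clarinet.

C#5 B#4 A3 F#4 C#5 A4

Written C4 sounds as Eb4 on the Eb clarinet, so concert pitches are written a minor third down.
E5 gives C#5
D#5 gives B#4
C4 gives A3
A4 gives F#4
E5 gives C#5
C5 gives A4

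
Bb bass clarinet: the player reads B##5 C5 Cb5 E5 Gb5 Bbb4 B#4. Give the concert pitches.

A##4 Bb3 Bbb3 D4 Fb4 Abb3 A#3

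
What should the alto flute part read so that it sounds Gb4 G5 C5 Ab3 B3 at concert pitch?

Cb5 C6 F5 Db4 E4

The alto flute sounds a perfect fourth below written, so the written part must be a perfect fourth above concert — transpose each note up.
Gb4 gives Cb5
G5 gives C6
C5 gives F5
Ab3 gives Db4
B3 gives E4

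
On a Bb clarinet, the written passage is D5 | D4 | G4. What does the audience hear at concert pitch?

C5 C4 F4

The Bb clarinet sounds a major second below written, so transpose each written note down a major second.
D5 to C5
D4 to C4
G4 to F4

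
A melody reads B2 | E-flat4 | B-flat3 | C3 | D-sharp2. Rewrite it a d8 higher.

B2 becomes Bb3
Eb4 becomes Ebb5
Bb3 becomes Bbb4
C3 becomes Cb4
D#2 becomes D3

Bb3 Ebb5 Bbb4 Cb4 D3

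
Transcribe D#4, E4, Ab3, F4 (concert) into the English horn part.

A#4 B4 Eb4 C5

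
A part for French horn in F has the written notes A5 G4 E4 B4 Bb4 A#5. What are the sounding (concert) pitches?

D5 C4 A3 E4 Eb4 D#5

Written C4 on the French horn in F sounds as F3, a perfect fifth lower; apply that shift to every note.
A5 → D5
G4 → C4
E4 → A3
B4 → E4
Bb4 → Eb4
A#5 → D#5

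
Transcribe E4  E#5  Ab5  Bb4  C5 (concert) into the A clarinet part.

G4 G#5 Cb6 Db5 Eb5

Written C4 sounds as A3 on the A clarinet, so concert pitches are written a minor third up.
E4 gives G4
E#5 gives G#5
Ab5 gives Cb6
Bb4 gives Db5
C5 gives Eb5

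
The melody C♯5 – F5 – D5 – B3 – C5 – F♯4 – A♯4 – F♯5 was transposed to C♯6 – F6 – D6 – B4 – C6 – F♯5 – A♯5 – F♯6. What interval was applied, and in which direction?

Take the first pair: C#5 → C#6. C to C spans 8 letter names, so the interval is some kind of octave.
C#5 to C#6 is 12 semitones, which makes it a perfect octave; the second version is higher, so the direction is up.
Checking another pair — F#5 → F#6 — gives the same interval.

up a perfect octave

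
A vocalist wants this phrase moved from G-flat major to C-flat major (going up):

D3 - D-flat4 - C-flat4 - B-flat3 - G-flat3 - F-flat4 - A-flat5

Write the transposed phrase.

G3 Gb4 Fb4 Eb4 Cb4 Bbb4 Db6

From G-flat up to C-flat is a perfect fourth; apply that to each pitch.
D3 to G3
Db4 to Gb4
Cb4 to Fb4
Bb3 to Eb4
Gb3 to Cb4
Fb4 to Bbb4
Ab5 to Db6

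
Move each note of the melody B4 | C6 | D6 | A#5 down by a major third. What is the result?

B4 gives G4
C6 gives Ab5
D6 gives Bb5
A#5 gives F#5

G4 Ab5 Bb5 F#5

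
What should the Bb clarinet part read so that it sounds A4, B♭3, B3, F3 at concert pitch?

B4 C4 C#4 G3

The Bb clarinet sounds a major second below written, so the written part must be a major second above concert — transpose each note up.
A4 gives B4
Bb3 gives C4
B3 gives C#4
F3 gives G3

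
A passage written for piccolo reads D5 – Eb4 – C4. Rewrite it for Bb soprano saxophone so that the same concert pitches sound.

First find concert pitch: the piccolo sounds a perfect octave above written, so D5 Eb4 C4 sounds D6 Eb5 C5.
Then write for Bb soprano saxophone: it sounds a major second below written, so the part must be a major second above concert.
D6 → E6
Eb5 → F5
C5 → D5

E6 F5 D5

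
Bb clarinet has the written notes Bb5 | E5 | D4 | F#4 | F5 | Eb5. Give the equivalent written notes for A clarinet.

First find concert pitch: the Bb clarinet sounds a major second below written, so Bb5 E5 D4 F#4 F5 Eb5 sounds Ab5 D5 C4 E4 Eb5 Db5.
Then write for A clarinet: it sounds a minor third below written, so the part must be a minor third above concert.
Ab5 → Cb6
D5 → F5
C4 → Eb4
E4 → G4
Eb5 → Gb5
Db5 → Fb5

Cb6 F5 Eb4 G4 Gb5 Fb5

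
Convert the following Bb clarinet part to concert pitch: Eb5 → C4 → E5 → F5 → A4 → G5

Db5 Bb3 D5 Eb5 G4 F5

Written C4 on the Bb clarinet sounds as Bb3, a major second lower; apply that shift to every note.
Eb5 -> Db5
C4 -> Bb3
E5 -> D5
F5 -> Eb5
A4 -> G4
G5 -> F5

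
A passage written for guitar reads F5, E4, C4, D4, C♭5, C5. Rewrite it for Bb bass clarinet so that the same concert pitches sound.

G5 F#4 D4 E4 Db5 D5

First find concert pitch: the guitar sounds a perfect octave below written, so F5 E4 C4 D4 C♭5 C5 sounds F4 E3 C3 D3 Cb4 C4.
Then write for Bb bass clarinet: it sounds a major ninth below written, so the part must be a major ninth above concert.
F4 → G5
E3 → F#4
C3 → D4
D3 → E4
Cb4 → Db5
C4 → D5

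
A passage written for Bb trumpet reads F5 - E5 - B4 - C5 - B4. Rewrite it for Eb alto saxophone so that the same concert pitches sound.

First find concert pitch: the Bb trumpet sounds a major second below written, so F5 E5 B4 C5 B4 sounds Eb5 D5 A4 Bb4 A4.
Then write for Eb alto saxophone: it sounds a major sixth below written, so the part must be a major sixth above concert.
Eb5 → C6
D5 → B5
A4 → F#5
Bb4 → G5
A4 → F#5

C6 B5 F#5 G5 F#5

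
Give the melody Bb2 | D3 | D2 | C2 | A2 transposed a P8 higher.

Bb3 D4 D3 C3 A3

Bb2: an octave up reaches B, and 12 semitones makes it Bb3.
D3 up a perfect octave is D4.
D2: an octave up reaches D, and 12 semitones makes it D3.
A perfect octave up from C2 gives C3.
A2 up a perfect octave is A3.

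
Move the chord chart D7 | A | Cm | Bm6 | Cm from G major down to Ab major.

Eb7 Bb Dbm Cm6 Dbm

G major down to Ab major is a major seventh; each chord root moves by that interval while the quality stays the same.
D7: root D down a major seventh → Eb, giving Eb7.
A: root A down a major seventh → Bb, giving Bb.
Cm: root C down a major seventh → Db, giving Dbm.
Bm6: root B down a major seventh → C, giving Cm6.
Cm: root C down a major seventh → Db, giving Dbm.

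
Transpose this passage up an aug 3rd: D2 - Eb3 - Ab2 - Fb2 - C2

D2 up an augmented third is F##2.
Eb3: a third up reaches G, and 5 semitones makes it G#3.
Ab2: a third up reaches C, and 5 semitones makes it C#3.
An augmented third up from Fb2 gives A2.
C2: a third up reaches E, and 5 semitones makes it E#2.

F##2 G#3 C#3 A2 E#2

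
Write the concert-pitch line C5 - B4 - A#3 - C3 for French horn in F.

The French horn in F sounds a perfect fifth below written, so the written part must be a perfect fifth above concert — transpose each note up.
C5 -> G5
B4 -> F#5
A#3 -> E#4
C3 -> G3

G5 F#5 E#4 G3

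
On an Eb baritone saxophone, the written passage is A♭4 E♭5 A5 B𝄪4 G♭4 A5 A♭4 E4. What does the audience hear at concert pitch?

The Eb baritone saxophone sounds a major thirteenth below written, so transpose each written note down a major thirteenth.
Ab4 -> Cb3
Eb5 -> Gb3
A5 -> C4
B##4 -> D##3
Gb4 -> Bbb2
A5 -> C4
Ab4 -> Cb3
E4 -> G2

Cb3 Gb3 C4 D##3 Bbb2 C4 Cb3 G2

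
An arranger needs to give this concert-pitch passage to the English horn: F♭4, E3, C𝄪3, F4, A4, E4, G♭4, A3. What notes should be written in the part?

Cb5 B3 G##3 C5 E5 B4 Db5 E4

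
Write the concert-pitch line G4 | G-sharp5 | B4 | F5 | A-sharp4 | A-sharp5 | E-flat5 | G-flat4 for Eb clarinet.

The Eb clarinet sounds a minor third above written, so the written part must be a minor third below concert — transpose each note down.
G4 becomes E4
G#5 becomes E#5
B4 becomes G#4
F5 becomes D5
A#4 becomes F##4
A#5 becomes F##5
Eb5 becomes C5
Gb4 becomes Eb4

E4 E#5 G#4 D5 F##4 F##5 C5 Eb4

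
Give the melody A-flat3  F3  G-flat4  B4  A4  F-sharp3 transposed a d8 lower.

Ab3 → A2
F3 → F#2
Gb4 → G3
B4 → B#3
A4 → A#3
F#3 → F##2

A2 F#2 G3 B#3 A#3 F##2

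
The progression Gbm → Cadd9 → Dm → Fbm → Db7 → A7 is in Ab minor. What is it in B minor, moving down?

Am D#add9 E#m Gm E7 B#7

Ab minor down to B minor is a diminished seventh; each chord root moves by that interval while the quality stays the same.
Gbm: root Gb down a diminished seventh → A, giving Am.
Cadd9: root C down a diminished seventh → D#, giving D#add9.
Dm: root D down a diminished seventh → E#, giving E#m.
Fbm: root Fb down a diminished seventh → G, giving Gm.
Db7: root Db down a diminished seventh → E, giving E7.
A7: root A down a diminished seventh → B#, giving B#7.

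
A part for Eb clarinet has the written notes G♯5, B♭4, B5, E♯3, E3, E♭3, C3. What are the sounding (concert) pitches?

The Eb clarinet sounds a minor third above written, so transpose each written note up a minor third.
G#5 → B5
Bb4 → Db5
B5 → D6
E#3 → G#3
E3 → G3
Eb3 → Gb3
C3 → Eb3

B5 Db5 D6 G#3 G3 Gb3 Eb3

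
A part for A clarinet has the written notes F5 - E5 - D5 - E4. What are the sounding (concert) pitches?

D5 C#5 B4 C#4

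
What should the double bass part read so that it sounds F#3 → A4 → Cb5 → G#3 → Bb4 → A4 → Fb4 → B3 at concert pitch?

F#4 A5 Cb6 G#4 Bb5 A5 Fb5 B4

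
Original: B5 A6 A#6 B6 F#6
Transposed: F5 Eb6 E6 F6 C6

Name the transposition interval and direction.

Take the first pair: B5 → F5. B to F spans 4 letter names, so the interval is some kind of fourth.
F5 to B5 is 6 semitones, which makes it an augmented fourth; the second version is lower, so the direction is down.
Checking another pair — F#6 → C6 — gives the same interval.

down an augmented fourth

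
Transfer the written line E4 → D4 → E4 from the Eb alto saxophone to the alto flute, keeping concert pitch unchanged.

C4 Bb3 C4

First find concert pitch: the Eb alto saxophone sounds a major sixth below written, so E4 D4 E4 sounds G3 F3 G3.
Then write for alto flute: it sounds a perfect fourth below written, so the part must be a perfect fourth above concert.
G3 → C4
F3 → Bb3
G3 → C4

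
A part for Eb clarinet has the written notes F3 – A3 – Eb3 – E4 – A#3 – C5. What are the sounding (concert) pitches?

Ab3 C4 Gb3 G4 C#4 Eb5

Written C4 on the Eb clarinet sounds as Eb4, a minor third higher; apply that shift to every note.
F3 → Ab3
A3 → C4
Eb3 → Gb3
E4 → G4
A#3 → C#4
C5 → Eb5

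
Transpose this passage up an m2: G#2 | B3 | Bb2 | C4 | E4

G#2 up a minor second is A2.
B3 up a minor second is C4.
Bb2 up a minor second is Cb3.
C4 up a minor second is Db4.
A minor second up from E4 gives F4.

A2 C4 Cb3 Db4 F4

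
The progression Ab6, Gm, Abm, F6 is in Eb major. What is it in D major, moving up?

Eb major up to D major is a major seventh; each chord root moves by that interval while the quality stays the same.
Ab6: root Ab up a major seventh → G, giving G6.
Gm: root G up a major seventh → F#, giving F#m.
Abm: root Ab up a major seventh → G, giving Gm.
F6: root F up a major seventh → E, giving E6.

G6 F#m Gm E6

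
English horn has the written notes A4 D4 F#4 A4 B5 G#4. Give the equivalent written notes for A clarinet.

F4 Bb3 D4 F4 G5 E4

First find concert pitch: the English horn sounds a perfect fifth below written, so A4 D4 F#4 A4 B5 G#4 sounds D4 G3 B3 D4 E5 C#4.
Then write for A clarinet: it sounds a minor third below written, so the part must be a minor third above concert.
D4 → F4
G3 → Bb3
B3 → D4
D4 → F4
E5 → G5
C#4 → E4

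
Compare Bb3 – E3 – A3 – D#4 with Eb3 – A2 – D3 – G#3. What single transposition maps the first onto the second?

down a perfect fifth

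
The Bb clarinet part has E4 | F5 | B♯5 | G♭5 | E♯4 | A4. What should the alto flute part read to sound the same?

G4 Ab5 D#6 Bbb5 G#4 C5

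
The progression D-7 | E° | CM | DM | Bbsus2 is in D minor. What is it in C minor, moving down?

C-7 D° BbM CM Absus2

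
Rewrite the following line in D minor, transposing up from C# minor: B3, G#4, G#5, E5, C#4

From C# up to D is a minor second; apply that to each pitch.
B3 → C4
G#4 → A4
G#5 → A5
E5 → F5
C#4 → D4

C4 A4 A5 F5 D4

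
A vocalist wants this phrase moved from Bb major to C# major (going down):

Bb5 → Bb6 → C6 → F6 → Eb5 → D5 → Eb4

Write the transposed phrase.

C#5 C#6 D#5 G#5 F#4 E#4 F#3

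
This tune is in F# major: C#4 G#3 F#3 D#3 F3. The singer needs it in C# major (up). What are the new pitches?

F# major to C# major up is a perfect fifth, so every note moves up by that interval.
C#4 -> G#4
G#3 -> D#4
F#3 -> C#4
D#3 -> A#3
F3 -> C4

G#4 D#4 C#4 A#3 C4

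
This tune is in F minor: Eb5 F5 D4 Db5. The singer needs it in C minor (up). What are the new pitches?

Bb5 C6 A4 Ab5

From F up to C is a perfect fifth; apply that to each pitch.
Eb5 -> Bb5
F5 -> C6
D4 -> A4
Db5 -> Ab5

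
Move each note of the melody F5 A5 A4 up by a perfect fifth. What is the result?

F5 -> C6
A5 -> E6
A4 -> E5

C6 E6 E5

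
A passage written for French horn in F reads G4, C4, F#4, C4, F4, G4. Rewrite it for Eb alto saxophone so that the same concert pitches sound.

First find concert pitch: the French horn in F sounds a perfect fifth below written, so G4 C4 F#4 C4 F4 G4 sounds C4 F3 B3 F3 Bb3 C4.
Then write for Eb alto saxophone: it sounds a major sixth below written, so the part must be a major sixth above concert.
C4 → A4
F3 → D4
B3 → G#4
F3 → D4
Bb3 → G4
C4 → A4

A4 D4 G#4 D4 G4 A4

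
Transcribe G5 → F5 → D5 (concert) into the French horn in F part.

The French horn in F sounds a perfect fifth below written, so the written part must be a perfect fifth above concert — transpose each note up.
G5 becomes D6
F5 becomes C6
D5 becomes A5

D6 C6 A5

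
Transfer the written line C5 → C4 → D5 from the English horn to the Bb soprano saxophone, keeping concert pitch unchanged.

G4 G3 A4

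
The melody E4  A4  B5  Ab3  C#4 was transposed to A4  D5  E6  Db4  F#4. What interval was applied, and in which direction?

Take the first pair: E4 → A4. E to A spans 4 letter names, so the interval is some kind of fourth.
E4 to A4 is 5 semitones, which makes it a perfect fourth; the second version is higher, so the direction is up.
Checking another pair — C#4 → F#4 — gives the same interval.

up a perfect fourth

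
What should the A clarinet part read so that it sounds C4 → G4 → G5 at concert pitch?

The A clarinet sounds a minor third below written, so the written part must be a minor third above concert — transpose each note up.
C4 becomes Eb4
G4 becomes Bb4
G5 becomes Bb5

Eb4 Bb4 Bb5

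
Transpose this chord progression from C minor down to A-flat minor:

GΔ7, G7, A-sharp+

EbΔ7 Eb7 F#+

C minor down to A-flat minor is a major third; each chord root moves by that interval while the quality stays the same.
GΔ7: root G down a major third → Eb, giving EbΔ7.
G7: root G down a major third → Eb, giving Eb7.
A-sharp+: root A-sharp down a major third → F#, giving F#+.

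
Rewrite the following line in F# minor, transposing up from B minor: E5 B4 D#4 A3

B5 F#5 A#4 E4

B minor to F# minor up is a perfect fifth, so every note moves up by that interval.
E5 gives B5
B4 gives F#5
D#4 gives A#4
A3 gives E4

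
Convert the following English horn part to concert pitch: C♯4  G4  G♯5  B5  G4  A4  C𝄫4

F#3 C4 C#5 E5 C4 D4 Fbb3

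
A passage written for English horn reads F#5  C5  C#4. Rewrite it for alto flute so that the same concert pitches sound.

E5 Bb4 B3

First find concert pitch: the English horn sounds a perfect fifth below written, so F#5 C5 C#4 sounds B4 F4 F#3.
Then write for alto flute: it sounds a perfect fourth below written, so the part must be a perfect fourth above concert.
B4 → E5
F4 → Bb4
F#3 → B3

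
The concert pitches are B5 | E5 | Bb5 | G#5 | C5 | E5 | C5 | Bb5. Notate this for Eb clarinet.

Written C4 sounds as Eb4 on the Eb clarinet, so concert pitches are written a minor third down.
B5 gives G#5
E5 gives C#5
Bb5 gives G5
G#5 gives E#5
C5 gives A4
E5 gives C#5
C5 gives A4
Bb5 gives G5

G#5 C#5 G5 E#5 A4 C#5 A4 G5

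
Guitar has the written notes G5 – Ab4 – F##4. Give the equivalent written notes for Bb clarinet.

A4 Bb3 G##3

First find concert pitch: the guitar sounds a perfect octave below written, so G5 Ab4 F##4 sounds G4 Ab3 F##3.
Then write for Bb clarinet: it sounds a major second below written, so the part must be a major second above concert.
G4 → A4
Ab3 → Bb3
F##3 → G##3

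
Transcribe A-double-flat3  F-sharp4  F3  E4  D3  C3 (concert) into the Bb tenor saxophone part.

Written C4 sounds as Bb2 on the Bb tenor saxophone, so concert pitches are written a major ninth up.
Abb3 to Bbb4
F#4 to G#5
F3 to G4
E4 to F#5
D3 to E4
C3 to D4

Bbb4 G#5 G4 F#5 E4 D4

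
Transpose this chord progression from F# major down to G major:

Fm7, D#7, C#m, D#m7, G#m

F# major down to G major is a major seventh; each chord root moves by that interval while the quality stays the same.
Fm7: root F down a major seventh → Gb, giving Gbm7.
D#7: root D# down a major seventh → E, giving E7.
C#m: root C# down a major seventh → D, giving Dm.
D#m7: root D# down a major seventh → E, giving Em7.
G#m: root G# down a major seventh → A, giving Am.

Gbm7 E7 Dm Em7 Am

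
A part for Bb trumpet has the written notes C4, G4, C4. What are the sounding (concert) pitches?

Bb3 F4 Bb3

Written C4 on the Bb trumpet sounds as Bb3, a major second lower; apply that shift to every note.
C4 becomes Bb3
G4 becomes F4
C4 becomes Bb3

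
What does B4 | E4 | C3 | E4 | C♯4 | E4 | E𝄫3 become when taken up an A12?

B4 -> F##6
E4 -> B#5
C3 -> G#4
E4 -> B#5
C#4 -> G##5
E4 -> B#5
Ebb3 -> Bb4

F##6 B#5 G#4 B#5 G##5 B#5 Bb4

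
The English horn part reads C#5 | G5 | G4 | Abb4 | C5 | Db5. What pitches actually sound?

Written C4 on the English horn sounds as F3, a perfect fifth lower; apply that shift to every note.
C#5 becomes F#4
G5 becomes C5
G4 becomes C4
Abb4 becomes Dbb4
C5 becomes F4
Db5 becomes Gb4

F#4 C5 C4 Dbb4 F4 Gb4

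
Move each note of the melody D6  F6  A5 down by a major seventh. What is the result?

Eb5 Gb5 Bb4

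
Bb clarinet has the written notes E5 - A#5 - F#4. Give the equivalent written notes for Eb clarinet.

B4 E#5 C#4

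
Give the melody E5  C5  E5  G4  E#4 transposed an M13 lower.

G3 Eb3 G3 Bb2 G#2

E5 → G3
C5 → Eb3
E5 → G3
G4 → Bb2
E#4 → G#2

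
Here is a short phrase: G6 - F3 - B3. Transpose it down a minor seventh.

A5 G2 C#3

G6 down a minor seventh is A5.
F3 down a minor seventh is G2.
B3 down a minor seventh is C#3.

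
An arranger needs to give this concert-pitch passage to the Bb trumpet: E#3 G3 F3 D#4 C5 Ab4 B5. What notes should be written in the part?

Written C4 sounds as Bb3 on the Bb trumpet, so concert pitches are written a major second up.
E#3 -> F##3
G3 -> A3
F3 -> G3
D#4 -> E#4
C5 -> D5
Ab4 -> Bb4
B5 -> C#6

F##3 A3 G3 E#4 D5 Bb4 C#6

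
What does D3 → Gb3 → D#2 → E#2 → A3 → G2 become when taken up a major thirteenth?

B4 Eb5 B#3 C##4 F#5 E4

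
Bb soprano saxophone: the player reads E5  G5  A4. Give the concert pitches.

D5 F5 G4

Written C4 on the Bb soprano saxophone sounds as Bb3, a major second lower; apply that shift to every note.
E5 becomes D5
G5 becomes F5
A4 becomes G4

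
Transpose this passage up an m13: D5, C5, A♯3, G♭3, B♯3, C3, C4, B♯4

D5 becomes Bb6
C5 becomes Ab6
A#3 becomes F#5
Gb3 becomes Ebb5
B#3 becomes G#5
C3 becomes Ab4
C4 becomes Ab5
B#4 becomes G#6

Bb6 Ab6 F#5 Ebb5 G#5 Ab4 Ab5 G#6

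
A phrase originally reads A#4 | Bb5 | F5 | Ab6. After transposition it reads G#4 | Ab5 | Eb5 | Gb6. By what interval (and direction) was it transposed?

Take the first pair: A#4 → G#4. A to G spans 2 letter names, so the interval is some kind of second.
G#4 to A#4 is 2 semitones, which makes it a major second; the second version is lower, so the direction is down.
Checking another pair — Ab6 → Gb6 — gives the same interval.

down a major second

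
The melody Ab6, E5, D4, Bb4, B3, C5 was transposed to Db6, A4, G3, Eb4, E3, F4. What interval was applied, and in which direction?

Take the first pair: Ab6 → Db6. A to D spans 5 letter names, so the interval is some kind of fifth.
Db6 to Ab6 is 7 semitones, which makes it a perfect fifth; the second version is lower, so the direction is down.
Checking another pair — C5 → F4 — gives the same interval.

down a perfect fifth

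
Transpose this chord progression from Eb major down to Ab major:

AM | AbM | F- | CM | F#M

DM DbM Bb- FM BM

Eb major down to Ab major is a perfect fifth; each chord root moves by that interval while the quality stays the same.
AM: root A down a perfect fifth → D, giving DM.
AbM: root Ab down a perfect fifth → Db, giving DbM.
F-: root F down a perfect fifth → Bb, giving Bb-.
CM: root C down a perfect fifth → F, giving FM.
F#M: root F# down a perfect fifth → B, giving BM.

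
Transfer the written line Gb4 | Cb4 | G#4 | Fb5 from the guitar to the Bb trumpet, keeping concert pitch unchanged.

Ab3 Db3 A#3 Gb4

First find concert pitch: the guitar sounds a perfect octave below written, so Gb4 Cb4 G#4 Fb5 sounds Gb3 Cb3 G#3 Fb4.
Then write for Bb trumpet: it sounds a major second below written, so the part must be a major second above concert.
Gb3 → Ab3
Cb3 → Db3
G#3 → A#3
Fb4 → Gb4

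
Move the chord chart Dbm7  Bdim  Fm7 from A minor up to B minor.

Ebm7 C#dim Gm7

A minor up to B minor is a major second; each chord root moves by that interval while the quality stays the same.
Dbm7: root Db up a major second → Eb, giving Ebm7.
Bdim: root B up a major second → C#, giving C#dim.
Fm7: root F up a major second → G, giving Gm7.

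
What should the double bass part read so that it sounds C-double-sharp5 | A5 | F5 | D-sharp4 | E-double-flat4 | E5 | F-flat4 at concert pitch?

C##6 A6 F6 D#5 Ebb5 E6 Fb5

Written C4 sounds as C3 on the double bass, so concert pitches are written a perfect octave up.
C##5 becomes C##6
A5 becomes A6
F5 becomes F6
D#4 becomes D#5
Ebb4 becomes Ebb5
E5 becomes E6
Fb4 becomes Fb5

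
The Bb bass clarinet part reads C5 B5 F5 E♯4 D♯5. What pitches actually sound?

Written C4 on the Bb bass clarinet sounds as Bb2, a major ninth lower; apply that shift to every note.
C5 gives Bb3
B5 gives A4
F5 gives Eb4
E#4 gives D#3
D#5 gives C#4

Bb3 A4 Eb4 D#3 C#4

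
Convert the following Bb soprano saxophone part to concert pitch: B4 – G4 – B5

A4 F4 A5

The Bb soprano saxophone sounds a major second below written, so transpose each written note down a major second.
B4 gives A4
G4 gives F4
B5 gives A5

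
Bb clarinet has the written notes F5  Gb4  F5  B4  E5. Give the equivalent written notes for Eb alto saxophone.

C6 Db5 C6 F#5 B5

First find concert pitch: the Bb clarinet sounds a major second below written, so F5 Gb4 F5 B4 E5 sounds Eb5 Fb4 Eb5 A4 D5.
Then write for Eb alto saxophone: it sounds a major sixth below written, so the part must be a major sixth above concert.
Eb5 → C6
Fb4 → Db5
Eb5 → C6
A4 → F#5
D5 → B5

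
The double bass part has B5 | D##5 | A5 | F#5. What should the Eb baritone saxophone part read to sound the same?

First find concert pitch: the double bass sounds a perfect octave below written, so B5 D##5 A5 F#5 sounds B4 D##4 A4 F#4.
Then write for Eb baritone saxophone: it sounds a major thirteenth below written, so the part must be a major thirteenth above concert.
B4 → G#6
D##4 → B##5
A4 → F#6
F#4 → D#6

G#6 B##5 F#6 D#6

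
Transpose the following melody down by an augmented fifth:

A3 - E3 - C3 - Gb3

A3 becomes Db3
E3 becomes Ab2
C3 becomes Fb2
Gb3 becomes Cbb3

Db3 Ab2 Fb2 Cbb3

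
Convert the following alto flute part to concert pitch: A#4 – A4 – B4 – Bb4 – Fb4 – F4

E#4 E4 F#4 F4 Cb4 C4

Written C4 on the alto flute sounds as G3, a perfect fourth lower; apply that shift to every note.
A#4 gives E#4
A4 gives E4
B4 gives F#4
Bb4 gives F4
Fb4 gives Cb4
F4 gives C4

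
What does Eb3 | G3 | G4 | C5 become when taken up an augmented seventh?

D#4 F##4 F##5 B#5

An augmented seventh up from Eb3 gives D#4.
An augmented seventh up from G3 gives F##4.
An augmented seventh up from G4 gives F##5.
C5: a seventh up reaches B, and 12 semitones makes it B#5.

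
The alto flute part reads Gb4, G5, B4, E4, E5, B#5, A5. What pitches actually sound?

Db4 D5 F#4 B3 B4 F##5 E5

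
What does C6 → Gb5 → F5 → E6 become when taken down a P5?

F5 Cb5 Bb4 A5

A perfect fifth down from C6 gives F5.
A perfect fifth down from Gb5 gives Cb5.
A perfect fifth down from F5 gives Bb4.
E6 down a perfect fifth is A5.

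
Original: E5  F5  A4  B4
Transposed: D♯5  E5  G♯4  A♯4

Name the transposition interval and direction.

From E5 to D#5 is 2 letter names — a second of some quality.
D#5 to E5 is 1 semitone, which makes it a minor second; the second version is lower, so the direction is down.
Checking another pair — B4 → A#4 — gives the same interval.

down a minor second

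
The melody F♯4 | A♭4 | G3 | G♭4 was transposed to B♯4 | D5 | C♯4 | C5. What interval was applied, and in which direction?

up an augmented fourth

Take the first pair: F#4 → B#4. F to B spans 4 letter names, so the interval is some kind of fourth.
F#4 to B#4 is 6 semitones, which makes it an augmented fourth; the second version is higher, so the direction is up.
Checking another pair — Gb4 → C5 — gives the same interval.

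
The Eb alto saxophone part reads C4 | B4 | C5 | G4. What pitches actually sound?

Eb3 D4 Eb4 Bb3

The Eb alto saxophone sounds a major sixth below written, so transpose each written note down a major sixth.
C4 becomes Eb3
B4 becomes D4
C5 becomes Eb4
G4 becomes Bb3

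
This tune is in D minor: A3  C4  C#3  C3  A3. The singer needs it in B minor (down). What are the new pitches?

F#3 A3 A#2 A2 F#3

From D down to B is a minor third; apply that to each pitch.
A3 becomes F#3
C4 becomes A3
C#3 becomes A#2
C3 becomes A2
A3 becomes F#3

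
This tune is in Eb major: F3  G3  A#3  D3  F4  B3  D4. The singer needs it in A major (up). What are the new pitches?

B3 C#4 D##4 G#3 B4 E#4 G#4

Eb major to A major up is an augmented fourth, so every note moves up by that interval.
F3 becomes B3
G3 becomes C#4
A#3 becomes D##4
D3 becomes G#3
F4 becomes B4
B3 becomes E#4
D4 becomes G#4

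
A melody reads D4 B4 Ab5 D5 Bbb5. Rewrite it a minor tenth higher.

F5 D6 Cb7 F6 Dbb7

D4 up a minor tenth is F5.
B4: a tenth up reaches D, and 15 semitones makes it D6.
Ab5 up a minor tenth is Cb7.
A minor tenth up from D5 gives F6.
A minor tenth up from Bbb5 gives Dbb7.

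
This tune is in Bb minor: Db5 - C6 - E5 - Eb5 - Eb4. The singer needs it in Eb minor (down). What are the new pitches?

Gb4 F5 A4 Ab4 Ab3

From Bb down to Eb is a perfect fifth; apply that to each pitch.
Db5 → Gb4
C6 → F5
E5 → A4
Eb5 → Ab4
Eb4 → Ab3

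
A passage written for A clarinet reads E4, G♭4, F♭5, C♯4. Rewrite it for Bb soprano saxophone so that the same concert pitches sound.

First find concert pitch: the A clarinet sounds a minor third below written, so E4 G♭4 F♭5 C♯4 sounds C#4 Eb4 Db5 A#3.
Then write for Bb soprano saxophone: it sounds a major second below written, so the part must be a major second above concert.
C#4 → D#4
Eb4 → F4
Db5 → Eb5
A#3 → B#3

D#4 F4 Eb5 B#3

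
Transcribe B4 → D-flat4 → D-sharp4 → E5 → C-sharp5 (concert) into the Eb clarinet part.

G#4 Bb3 B#3 C#5 A#4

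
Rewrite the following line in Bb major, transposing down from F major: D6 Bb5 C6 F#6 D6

G5 Eb5 F5 B5 G5

F major to Bb major down is a perfect fifth, so every note moves down by that interval.
D6 → G5
Bb5 → Eb5
C6 → F5
F#6 → B5
D6 → G5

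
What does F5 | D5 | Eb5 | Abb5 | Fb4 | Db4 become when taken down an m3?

F5: a third down reaches D, and 3 semitones makes it D5.
D5 down a minor third is B4.
Eb5: a third down reaches C, and 3 semitones makes it C5.
Abb5 down a minor third is Fb5.
Fb4 down a minor third is Db4.
Db4 down a minor third is Bb3.

D5 B4 C5 Fb5 Db4 Bb3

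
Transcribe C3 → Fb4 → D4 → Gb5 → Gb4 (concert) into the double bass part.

C4 Fb5 D5 Gb6 Gb5

The double bass sounds a perfect octave below written, so the written part must be a perfect octave above concert — transpose each note up.
C3 gives C4
Fb4 gives Fb5
D4 gives D5
Gb5 gives Gb6
Gb4 gives Gb5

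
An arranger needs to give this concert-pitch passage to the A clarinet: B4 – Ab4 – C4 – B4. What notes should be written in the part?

The A clarinet sounds a minor third below written, so the written part must be a minor third above concert — transpose each note up.
B4 gives D5
Ab4 gives Cb5
C4 gives Eb4
B4 gives D5

D5 Cb5 Eb4 D5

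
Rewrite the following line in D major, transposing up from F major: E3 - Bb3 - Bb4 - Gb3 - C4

C#4 G4 G5 Eb4 A4

From F up to D is a major sixth; apply that to each pitch.
E3 to C#4
Bb3 to G4
Bb4 to G5
Gb3 to Eb4
C4 to A4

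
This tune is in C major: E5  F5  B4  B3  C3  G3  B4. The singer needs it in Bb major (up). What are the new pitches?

D6 Eb6 A5 A4 Bb3 F4 A5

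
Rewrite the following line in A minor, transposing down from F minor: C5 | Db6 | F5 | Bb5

E4 F5 A4 D5

From F down to A is a minor sixth; apply that to each pitch.
C5 becomes E4
Db6 becomes F5
F5 becomes A4
Bb5 becomes D5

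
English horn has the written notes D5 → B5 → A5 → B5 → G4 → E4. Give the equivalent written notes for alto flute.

C5 A5 G5 A5 F4 D4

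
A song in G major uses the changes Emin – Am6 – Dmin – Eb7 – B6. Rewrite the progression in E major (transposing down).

C#min F#m6 Bmin C7 G#6

G major down to E major is a minor third; each chord root moves by that interval while the quality stays the same.
Emin: root E down a minor third → C#, giving C#min.
Am6: root A down a minor third → F#, giving F#m6.
Dmin: root D down a minor third → B, giving Bmin.
Eb7: root Eb down a minor third → C, giving C7.
B6: root B down a minor third → G#, giving G#6.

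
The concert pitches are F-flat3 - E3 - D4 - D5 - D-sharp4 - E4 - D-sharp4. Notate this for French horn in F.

Cb4 B3 A4 A5 A#4 B4 A#4

Written C4 sounds as F3 on the French horn in F, so concert pitches are written a perfect fifth up.
Fb3 → Cb4
E3 → B3
D4 → A4
D5 → A5
D#4 → A#4
E4 → B4
D#4 → A#4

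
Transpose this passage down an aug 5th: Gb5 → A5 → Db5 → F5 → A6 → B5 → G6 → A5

Cbb5 Db5 Gbb4 Bbb4 Db6 Eb5 Cb6 Db5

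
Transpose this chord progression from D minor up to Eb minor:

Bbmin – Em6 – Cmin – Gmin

D minor up to Eb minor is a minor second; each chord root moves by that interval while the quality stays the same.
Bbmin: root Bb up a minor second → Cb, giving Cbmin.
Em6: root E up a minor second → F, giving Fm6.
Cmin: root C up a minor second → Db, giving Dbmin.
Gmin: root G up a minor second → Ab, giving Abmin.

Cbmin Fm6 Dbmin Abmin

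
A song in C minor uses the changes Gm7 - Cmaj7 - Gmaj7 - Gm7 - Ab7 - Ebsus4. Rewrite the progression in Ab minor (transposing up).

C minor up to Ab minor is a minor sixth; each chord root moves by that interval while the quality stays the same.
Gm7: root G up a minor sixth → Eb, giving Ebm7.
Cmaj7: root C up a minor sixth → Ab, giving Abmaj7.
Gmaj7: root G up a minor sixth → Eb, giving Ebmaj7.
Gm7: root G up a minor sixth → Eb, giving Ebm7.
Ab7: root Ab up a minor sixth → Fb, giving Fb7.
Ebsus4: root Eb up a minor sixth → Cb, giving Cbsus4.

Ebm7 Abmaj7 Ebmaj7 Ebm7 Fb7 Cbsus4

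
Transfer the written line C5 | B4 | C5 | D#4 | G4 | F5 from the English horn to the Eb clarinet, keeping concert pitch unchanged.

First find concert pitch: the English horn sounds a perfect fifth below written, so C5 B4 C5 D#4 G4 F5 sounds F4 E4 F4 G#3 C4 Bb4.
Then write for Eb clarinet: it sounds a minor third above written, so the part must be a minor third below concert.
F4 → D4
E4 → C#4
F4 → D4
G#3 → E#3
C4 → A3
Bb4 → G4

D4 C#4 D4 E#3 A3 G4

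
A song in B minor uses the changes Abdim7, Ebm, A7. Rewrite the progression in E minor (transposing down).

B minor down to E minor is a perfect fifth; each chord root moves by that interval while the quality stays the same.
Abdim7: root Ab down a perfect fifth → Db, giving Dbdim7.
Ebm: root Eb down a perfect fifth → Ab, giving Abm.
A7: root A down a perfect fifth → D, giving D7.

Dbdim7 Abm D7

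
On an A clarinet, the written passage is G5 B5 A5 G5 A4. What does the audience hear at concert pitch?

Written C4 on the A clarinet sounds as A3, a minor third lower; apply that shift to every note.
G5 gives E5
B5 gives G#5
A5 gives F#5
G5 gives E5
A4 gives F#4

E5 G#5 F#5 E5 F#4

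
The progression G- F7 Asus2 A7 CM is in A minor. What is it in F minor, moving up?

A minor up to F minor is a minor sixth; each chord root moves by that interval while the quality stays the same.
G-: root G up a minor sixth → Eb, giving Eb-.
F7: root F up a minor sixth → Db, giving Db7.
Asus2: root A up a minor sixth → F, giving Fsus2.
A7: root A up a minor sixth → F, giving F7.
CM: root C up a minor sixth → Ab, giving AbM.

Eb- Db7 Fsus2 F7 AbM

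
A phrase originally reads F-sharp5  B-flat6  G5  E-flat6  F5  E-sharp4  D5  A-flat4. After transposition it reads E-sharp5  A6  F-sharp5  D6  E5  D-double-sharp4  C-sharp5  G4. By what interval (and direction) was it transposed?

Take the first pair: F#5 → E#5. F to E spans 2 letter names, so the interval is some kind of second.
E#5 to F#5 is 1 semitone, which makes it a minor second; the second version is lower, so the direction is down.
Checking another pair — Ab4 → G4 — gives the same interval.

down a minor second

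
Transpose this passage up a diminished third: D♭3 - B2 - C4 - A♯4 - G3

Fbb3 Db3 Ebb4 C5 Bbb3

A diminished third up from Db3 gives Fbb3.
B2: a third up reaches D, and 2 semitones makes it Db3.
C4: a third up reaches E, and 2 semitones makes it Ebb4.
A#4: a third up reaches C, and 2 semitones makes it C5.
G3 up a diminished third is Bbb3.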